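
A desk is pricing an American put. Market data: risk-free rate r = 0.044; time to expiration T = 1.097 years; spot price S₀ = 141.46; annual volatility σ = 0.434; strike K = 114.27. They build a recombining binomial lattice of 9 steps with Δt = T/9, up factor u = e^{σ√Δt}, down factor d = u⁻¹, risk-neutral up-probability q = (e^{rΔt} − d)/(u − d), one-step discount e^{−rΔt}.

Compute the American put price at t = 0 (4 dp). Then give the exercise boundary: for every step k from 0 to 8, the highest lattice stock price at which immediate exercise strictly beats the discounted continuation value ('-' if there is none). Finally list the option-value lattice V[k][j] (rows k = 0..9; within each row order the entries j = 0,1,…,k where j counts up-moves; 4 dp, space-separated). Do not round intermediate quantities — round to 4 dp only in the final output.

price = 10.0424
boundary = - - - - - 66.3148 77.1641 66.3148 77.1641
tree:
10.0424
14.6029 5.2118
20.6820 8.1775 2.0557
28.4076 12.5400 3.5405 0.4694
37.6597 18.6975 6.0064 0.9073 0.0000
47.9552 26.9225 9.9920 1.7538 0.0000 0.0000
57.2790 37.1059 16.1864 3.3899 0.0000 0.0000 0.0000
65.2919 47.9552 25.2420 6.5525 0.0000 0.0000 0.0000 0.0000
72.1782 57.2790 37.1059 12.6655 0.0000 0.0000 0.0000 0.0000 0.0000
78.0963 65.2919 47.9552 24.4817 0.0000 0.0000 0.0000 0.0000 0.0000 0.0000

params: Δt=0.12189 u=1.16360 d=0.85940 q=0.47987 e^(-rΔt)=0.99465
t_9 payoffs: 78.0963 65.2919 47.9552 24.4817 0.0000 0.0000 0.0000 0.0000 0.0000 0.0000
t_8: node(8,0) S=42.0918 payoff=72.1782 vs cont=71.5670 → 72.1782 [stop]  node(8,1) S=56.9910 payoff=57.2790 vs cont=56.6678 → 57.2790 [stop]  node(8,2) S=77.1641 payoff=37.1059 vs cont=36.4947 → 37.1059 [stop]  node(8,3) S=104.4779 payoff=9.7921 vs cont=12.6655 → 12.6655 [wait]  node(8,4) S=141.4600 payoff=0.0000 vs cont=0.0000 → 0.0000 [wait]  node(8,5) S=191.5326 payoff=0.0000 vs cont=0.0000 → 0.0000 [wait]  node(8,6) S=259.3295 payoff=0.0000 vs cont=0.0000 → 0.0000 [wait]  node(8,7) S=351.1245 payoff=0.0000 vs cont=0.0000 → 0.0000 [wait]  node(8,8) S=475.4121 payoff=0.0000 vs cont=0.0000 → 0.0000 [wait]  ⇒ S*(8)=77.1641
t_7: node(7,0) S=48.9781 payoff=65.2919 vs cont=64.6807 → 65.2919 [stop]  node(7,1) S=66.3148 payoff=47.9552 vs cont=47.3440 → 47.9552 [stop]  node(7,2) S=89.7883 payoff=24.4817 vs cont=25.2420 → 25.2420 [wait]  node(7,3) S=121.5707 payoff=0.0000 vs cont=6.5525 → 6.5525 [wait]  node(7,4) S=164.6032 payoff=0.0000 vs cont=0.0000 → 0.0000 [wait]  node(7,5) S=222.8678 payoff=0.0000 vs cont=0.0000 → 0.0000 [wait]  node(7,6) S=301.7564 payoff=0.0000 vs cont=0.0000 → 0.0000 [wait]  node(7,7) S=408.5693 payoff=0.0000 vs cont=0.0000 → 0.0000 [wait]  ⇒ S*(7)=66.3148
t_6: node(6,0) S=56.9910 payoff=57.2790 vs cont=56.6678 → 57.2790 [stop]  node(6,1) S=77.1641 payoff=37.1059 vs cont=36.8576 → 37.1059 [stop]  node(6,2) S=104.4779 payoff=9.7921 vs cont=16.1864 → 16.1864 [wait]  node(6,3) S=141.4600 payoff=0.0000 vs cont=3.3899 → 3.3899 [wait]  node(6,4) S=191.5326 payoff=0.0000 vs cont=0.0000 → 0.0000 [wait]  node(6,5) S=259.3295 payoff=0.0000 vs cont=0.0000 → 0.0000 [wait]  node(6,6) S=351.1245 payoff=0.0000 vs cont=0.0000 → 0.0000 [wait]  ⇒ S*(6)=77.1641
t_5: node(5,0) S=66.3148 payoff=47.9552 vs cont=47.3440 → 47.9552 [stop]  node(5,1) S=89.7883 payoff=24.4817 vs cont=26.9225 → 26.9225 [wait]  node(5,2) S=121.5707 payoff=0.0000 vs cont=9.9920 → 9.9920 [wait]  node(5,3) S=164.6032 payoff=0.0000 vs cont=1.7538 → 1.7538 [wait]  node(5,4) S=222.8678 payoff=0.0000 vs cont=0.0000 → 0.0000 [wait]  node(5,5) S=301.7564 payoff=0.0000 vs cont=0.0000 → 0.0000 [wait]  ⇒ S*(5)=66.3148
t_4: node(4,0) S=77.1641 payoff=37.1059 vs cont=37.6597 → 37.6597 [wait]  node(4,1) S=104.4779 payoff=9.7921 vs cont=18.6975 → 18.6975 [wait]  node(4,2) S=141.4600 payoff=0.0000 vs cont=6.0064 → 6.0064 [wait]  node(4,3) S=191.5326 payoff=0.0000 vs cont=0.9073 → 0.9073 [wait]  node(4,4) S=259.3295 payoff=0.0000 vs cont=0.0000 → 0.0000 [wait]  ⇒ S*(4)=-
t_3: node(3,0) S=89.7883 payoff=24.4817 vs cont=28.4076 → 28.4076 [wait]  node(3,1) S=121.5707 payoff=0.0000 vs cont=12.5400 → 12.5400 [wait]  node(3,2) S=164.6032 payoff=0.0000 vs cont=3.5405 → 3.5405 [wait]  node(3,3) S=222.8678 payoff=0.0000 vs cont=0.4694 → 0.4694 [wait]  ⇒ S*(3)=-
t_2: node(2,0) S=104.4779 payoff=9.7921 vs cont=20.6820 → 20.6820 [wait]  node(2,1) S=141.4600 payoff=0.0000 vs cont=8.1775 → 8.1775 [wait]  node(2,2) S=191.5326 payoff=0.0000 vs cont=2.0557 → 2.0557 [wait]  ⇒ S*(2)=-
t_1: node(1,0) S=121.5707 payoff=0.0000 vs cont=14.6029 → 14.6029 [wait]  node(1,1) S=164.6032 payoff=0.0000 vs cont=5.2118 → 5.2118 [wait]  ⇒ S*(1)=-
t_0: node(0,0) S=141.4600 payoff=0.0000 vs cont=10.0424 → 10.0424 [wait]  ⇒ S*(0)=-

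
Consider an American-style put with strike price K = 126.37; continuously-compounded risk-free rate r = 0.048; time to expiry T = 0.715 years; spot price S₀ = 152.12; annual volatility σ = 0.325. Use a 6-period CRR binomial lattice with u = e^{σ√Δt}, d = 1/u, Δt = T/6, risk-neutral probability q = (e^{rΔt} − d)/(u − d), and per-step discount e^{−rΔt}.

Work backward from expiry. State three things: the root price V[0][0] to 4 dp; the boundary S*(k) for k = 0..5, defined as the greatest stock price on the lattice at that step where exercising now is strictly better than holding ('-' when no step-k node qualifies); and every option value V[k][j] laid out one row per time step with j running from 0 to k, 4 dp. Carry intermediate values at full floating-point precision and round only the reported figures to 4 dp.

price = 4.7444
boundary = - - - - 97.1157 108.6460
tree:
4.7444
7.8131 1.6995
12.5646 3.1038 0.3007
19.5870 5.6162 0.6018 0.0000
29.2543 10.0481 1.2045 0.0000 0.0000
39.5609 17.7240 2.4107 0.0000 0.0000 0.0000
48.7737 29.2543 4.8248 0.0000 0.0000 0.0000 0.0000

Δt=0.11917  u=1.11873  d=0.89387  q=0.49749  discount=0.99430
step 6 (expiry): payoffs max(K−S,0) = 48.7737 29.2543 4.8248 0.0000 0.0000 0.0000 0.0000
step 5: (k=5,j=0): S=86.8091, (K−S)⁺=39.5609, hold=38.8402 ⇒ V=39.5609 exercise | (k=5,j=1): S=108.6460, (K−S)⁺=17.7240, hold=17.0033 ⇒ V=17.7240 exercise | (k=5,j=2): S=135.9759, (K−S)⁺=0.0000, hold=2.4107 ⇒ V=2.4107 continue | (k=5,j=3): S=170.1808, (K−S)⁺=0.0000, hold=0.0000 ⇒ V=0.0000 continue | (k=5,j=4): S=212.9899, (K−S)⁺=0.0000, hold=0.0000 ⇒ V=0.0000 continue | (k=5,j=5): S=266.5677, (K−S)⁺=0.0000, hold=0.0000 ⇒ V=0.0000 continue  boundary S*=108.6460
step 4: (k=4,j=0): S=97.1157, (K−S)⁺=29.2543, hold=28.5335 ⇒ V=29.2543 exercise | (k=4,j=1): S=121.5452, (K−S)⁺=4.8248, hold=10.0481 ⇒ V=10.0481 continue | (k=4,j=2): S=152.1200, (K−S)⁺=0.0000, hold=1.2045 ⇒ V=1.2045 continue | (k=4,j=3): S=190.3859, (K−S)⁺=0.0000, hold=0.0000 ⇒ V=0.0000 continue | (k=4,j=4): S=238.2776, (K−S)⁺=0.0000, hold=0.0000 ⇒ V=0.0000 continue  boundary S*=97.1157
step 3: (k=3,j=0): S=108.6460, (K−S)⁺=17.7240, hold=19.5870 ⇒ V=19.5870 continue | (k=3,j=1): S=135.9759, (K−S)⁺=0.0000, hold=5.6162 ⇒ V=5.6162 continue | (k=3,j=2): S=170.1808, (K−S)⁺=0.0000, hold=0.6018 ⇒ V=0.6018 continue | (k=3,j=3): S=212.9899, (K−S)⁺=0.0000, hold=0.0000 ⇒ V=0.0000 continue  boundary S*=-
step 2: (k=2,j=0): S=121.5452, (K−S)⁺=4.8248, hold=12.5646 ⇒ V=12.5646 continue | (k=2,j=1): S=152.1200, (K−S)⁺=0.0000, hold=3.1038 ⇒ V=3.1038 continue | (k=2,j=2): S=190.3859, (K−S)⁺=0.0000, hold=0.3007 ⇒ V=0.3007 continue  boundary S*=-
step 1: (k=1,j=0): S=135.9759, (K−S)⁺=0.0000, hold=7.8131 ⇒ V=7.8131 continue | (k=1,j=1): S=170.1808, (K−S)⁺=0.0000, hold=1.6995 ⇒ V=1.6995 continue  boundary S*=-
step 0: (k=0,j=0): S=152.1200, (K−S)⁺=0.0000, hold=4.7444 ⇒ V=4.7444 continue  boundary S*=-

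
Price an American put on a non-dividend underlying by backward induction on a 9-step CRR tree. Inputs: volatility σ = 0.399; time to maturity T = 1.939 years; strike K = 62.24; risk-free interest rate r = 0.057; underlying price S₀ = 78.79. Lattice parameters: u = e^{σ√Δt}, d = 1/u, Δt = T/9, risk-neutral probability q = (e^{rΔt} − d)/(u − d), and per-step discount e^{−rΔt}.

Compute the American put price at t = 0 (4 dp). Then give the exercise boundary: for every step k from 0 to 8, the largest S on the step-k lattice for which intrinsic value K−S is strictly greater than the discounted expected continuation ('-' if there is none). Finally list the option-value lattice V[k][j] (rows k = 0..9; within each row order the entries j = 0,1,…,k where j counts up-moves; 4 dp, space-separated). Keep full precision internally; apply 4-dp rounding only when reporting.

params: Δt=0.21544 u=1.20346 d=0.83094 q=0.48700 e^(-rΔt)=0.98779
t_9 payoffs: 47.3605 40.6898 31.0285 17.0360 0.0000 0.0000 0.0000 0.0000 0.0000 0.0000
t_8: node(8,0) S=17.9069 payoff=44.3331 vs cont=43.5734 → 44.3331 [stop]  node(8,1) S=25.9348 payoff=36.3052 vs cont=35.5455 → 36.3052 [stop]  node(8,2) S=37.5618 payoff=24.6782 vs cont=23.9186 → 24.6782 [stop]  node(8,3) S=54.4012 payoff=7.8388 vs cont=8.6328 → 8.6328 [wait]  node(8,4) S=78.7900 payoff=0.0000 vs cont=0.0000 → 0.0000 [wait]  node(8,5) S=114.1126 payoff=0.0000 vs cont=0.0000 → 0.0000 [wait]  node(8,6) S=165.2708 payoff=0.0000 vs cont=0.0000 → 0.0000 [wait]  node(8,7) S=239.3639 payoff=0.0000 vs cont=0.0000 → 0.0000 [wait]  node(8,8) S=346.6739 payoff=0.0000 vs cont=0.0000 → 0.0000 [wait]  ⇒ S*(8)=37.5618
t_7: node(7,0) S=21.5502 payoff=40.6898 vs cont=39.9301 → 40.6898 [stop]  node(7,1) S=31.2115 payoff=31.0285 vs cont=30.2688 → 31.0285 [stop]  node(7,2) S=45.2040 payoff=17.0360 vs cont=16.6582 → 17.0360 [stop]  node(7,3) S=65.4696 payoff=0.0000 vs cont=4.3746 → 4.3746 [wait]  node(7,4) S=94.8205 payoff=0.0000 vs cont=0.0000 → 0.0000 [wait]  node(7,5) S=137.3298 payoff=0.0000 vs cont=0.0000 → 0.0000 [wait]  node(7,6) S=198.8966 payoff=0.0000 vs cont=0.0000 → 0.0000 [wait]  node(7,7) S=288.0646 payoff=0.0000 vs cont=0.0000 → 0.0000 [wait]  ⇒ S*(7)=45.2040
t_6: node(6,0) S=25.9348 payoff=36.3052 vs cont=35.5455 → 36.3052 [stop]  node(6,1) S=37.5618 payoff=24.6782 vs cont=23.9186 → 24.6782 [stop]  node(6,2) S=54.4012 payoff=7.8388 vs cont=10.7372 → 10.7372 [wait]  node(6,3) S=78.7900 payoff=0.0000 vs cont=2.2168 → 2.2168 [wait]  node(6,4) S=114.1126 payoff=0.0000 vs cont=0.0000 → 0.0000 [wait]  node(6,5) S=165.2708 payoff=0.0000 vs cont=0.0000 → 0.0000 [wait]  node(6,6) S=239.3639 payoff=0.0000 vs cont=0.0000 → 0.0000 [wait]  ⇒ S*(6)=37.5618
t_5: node(5,0) S=31.2115 payoff=31.0285 vs cont=30.2688 → 31.0285 [stop]  node(5,1) S=45.2040 payoff=17.0360 vs cont=17.6706 → 17.6706 [wait]  node(5,2) S=65.4696 payoff=0.0000 vs cont=6.5073 → 6.5073 [wait]  node(5,3) S=94.8205 payoff=0.0000 vs cont=1.1233 → 1.1233 [wait]  node(5,4) S=137.3298 payoff=0.0000 vs cont=0.0000 → 0.0000 [wait]  node(5,5) S=198.8966 payoff=0.0000 vs cont=0.0000 → 0.0000 [wait]  ⇒ S*(5)=31.2115
t_4: node(4,0) S=37.5618 payoff=24.6782 vs cont=24.2239 → 24.6782 [stop]  node(4,1) S=54.4012 payoff=7.8388 vs cont=12.0847 → 12.0847 [wait]  node(4,2) S=78.7900 payoff=0.0000 vs cont=3.8379 → 3.8379 [wait]  node(4,3) S=114.1126 payoff=0.0000 vs cont=0.5692 → 0.5692 [wait]  node(4,4) S=165.2708 payoff=0.0000 vs cont=0.0000 → 0.0000 [wait]  ⇒ S*(4)=37.5618
t_3: node(3,0) S=45.2040 payoff=17.0360 vs cont=18.3188 → 18.3188 [wait]  node(3,1) S=65.4696 payoff=0.0000 vs cont=7.9700 → 7.9700 [wait]  node(3,2) S=94.8205 payoff=0.0000 vs cont=2.2186 → 2.2186 [wait]  node(3,3) S=137.3298 payoff=0.0000 vs cont=0.2884 → 0.2884 [wait]  ⇒ S*(3)=-
t_2: node(2,0) S=54.4012 payoff=7.8388 vs cont=13.1169 → 13.1169 [wait]  node(2,1) S=78.7900 payoff=0.0000 vs cont=5.1060 → 5.1060 [wait]  node(2,2) S=114.1126 payoff=0.0000 vs cont=1.2630 → 1.2630 [wait]  ⇒ S*(2)=-
t_1: node(1,0) S=65.4696 payoff=0.0000 vs cont=9.1031 → 9.1031 [wait]  node(1,1) S=94.8205 payoff=0.0000 vs cont=3.1950 → 3.1950 [wait]  ⇒ S*(1)=-
t_0: node(0,0) S=78.7900 payoff=0.0000 vs cont=6.1499 → 6.1499 [wait]  ⇒ S*(0)=-

price = 6.1499
boundary = - - - - 37.5618 31.2115 37.5618 45.2040 37.5618
tree:
6.1499
9.1031 3.1950
13.1169 5.1060 1.2630
18.3188 7.9700 2.2186 0.2884
24.6782 12.0847 3.8379 0.5692 0.0000
31.0285 17.6706 6.5073 1.1233 0.0000 0.0000
36.3052 24.6782 10.7372 2.2168 0.0000 0.0000 0.0000
40.6898 31.0285 17.0360 4.3746 0.0000 0.0000 0.0000 0.0000
44.3331 36.3052 24.6782 8.6328 0.0000 0.0000 0.0000 0.0000 0.0000
47.3605 40.6898 31.0285 17.0360 0.0000 0.0000 0.0000 0.0000 0.0000 0.0000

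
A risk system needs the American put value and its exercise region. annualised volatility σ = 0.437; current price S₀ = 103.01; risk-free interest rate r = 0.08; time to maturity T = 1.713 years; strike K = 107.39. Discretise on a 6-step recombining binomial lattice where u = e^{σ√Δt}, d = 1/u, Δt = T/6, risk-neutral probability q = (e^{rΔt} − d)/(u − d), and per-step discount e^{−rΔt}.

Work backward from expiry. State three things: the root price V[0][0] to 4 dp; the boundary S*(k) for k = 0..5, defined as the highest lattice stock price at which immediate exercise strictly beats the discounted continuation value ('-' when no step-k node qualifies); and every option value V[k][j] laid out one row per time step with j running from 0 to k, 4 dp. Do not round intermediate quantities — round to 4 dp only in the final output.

params: Δt=0.28550 u=1.26301 d=0.79176 q=0.49091 e^(-rΔt)=0.97742
t_6 payoffs: 82.0132 66.9091 42.8149 4.3800 0.0000 0.0000 0.0000
t_5: node(5,0) S=32.0511 payoff=75.3389 vs cont=72.9139 → 75.3389 [stop]  node(5,1) S=51.1279 payoff=56.2621 vs cont=53.8371 → 56.2621 [stop]  node(5,2) S=81.5591 payoff=25.8309 vs cont=23.4060 → 25.8309 [stop]  node(5,3) S=130.1028 payoff=0.0000 vs cont=2.1794 → 2.1794 [wait]  node(5,4) S=207.5396 payoff=0.0000 vs cont=0.0000 → 0.0000 [wait]  node(5,5) S=331.0666 payoff=0.0000 vs cont=0.0000 → 0.0000 [wait]  ⇒ S*(5)=81.5591
t_4: node(4,0) S=40.4809 payoff=66.9091 vs cont=64.4841 → 66.9091 [stop]  node(4,1) S=64.5751 payoff=42.8149 vs cont=40.3899 → 42.8149 [stop]  node(4,2) S=103.0100 payoff=4.3800 vs cont=13.8990 → 13.8990 [wait]  node(4,3) S=164.3213 payoff=0.0000 vs cont=1.0845 → 1.0845 [wait]  node(4,4) S=262.1249 payoff=0.0000 vs cont=0.0000 → 0.0000 [wait]  ⇒ S*(4)=64.5751
t_3: node(3,0) S=51.1279 payoff=56.2621 vs cont=53.8371 → 56.2621 [stop]  node(3,1) S=81.5591 payoff=25.8309 vs cont=27.9734 → 27.9734 [wait]  node(3,2) S=130.1028 payoff=0.0000 vs cont=7.4364 → 7.4364 [wait]  node(3,3) S=207.5396 payoff=0.0000 vs cont=0.5396 → 0.5396 [wait]  ⇒ S*(3)=51.1279
t_2: node(2,0) S=64.5751 payoff=42.8149 vs cont=41.4180 → 42.8149 [stop]  node(2,1) S=103.0100 payoff=4.3800 vs cont=17.4875 → 17.4875 [wait]  node(2,2) S=164.3213 payoff=0.0000 vs cont=3.9592 → 3.9592 [wait]  ⇒ S*(2)=64.5751
t_1: node(1,0) S=81.5591 payoff=25.8309 vs cont=29.6953 → 29.6953 [wait]  node(1,1) S=130.1028 payoff=0.0000 vs cont=10.6014 → 10.6014 [wait]  ⇒ S*(1)=-
t_0: node(0,0) S=103.0100 payoff=4.3800 vs cont=19.8629 → 19.8629 [wait]  ⇒ S*(0)=-

price = 19.8629
boundary = - - 64.5751 51.1279 64.5751 81.5591
tree:
19.8629
29.6953 10.6014
42.8149 17.4875 3.9592
56.2621 27.9734 7.4364 0.5396
66.9091 42.8149 13.8990 1.0845 0.0000
75.3389 56.2621 25.8309 2.1794 0.0000 0.0000
82.0132 66.9091 42.8149 4.3800 0.0000 0.0000 0.0000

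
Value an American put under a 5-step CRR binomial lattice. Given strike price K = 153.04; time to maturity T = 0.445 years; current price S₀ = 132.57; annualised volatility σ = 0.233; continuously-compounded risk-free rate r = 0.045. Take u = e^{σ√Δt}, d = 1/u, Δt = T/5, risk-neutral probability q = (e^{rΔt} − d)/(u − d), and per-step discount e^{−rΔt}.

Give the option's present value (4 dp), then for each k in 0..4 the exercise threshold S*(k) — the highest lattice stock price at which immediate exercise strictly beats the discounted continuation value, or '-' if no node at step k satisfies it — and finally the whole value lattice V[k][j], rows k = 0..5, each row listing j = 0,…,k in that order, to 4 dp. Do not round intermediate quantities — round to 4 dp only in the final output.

Δt=0.08900  u=1.07198  d=0.93285  q=0.51147  discount=0.99600
step 5 (expiry): payoffs max(K−S,0) = 59.3906 45.4230 29.3720 10.9272 0.0000 0.0000
step 4: (k=4,j=0): S=100.3906, (K−S)⁺=52.6494, hold=52.0377 ⇒ V=52.6494 exercise | (k=4,j=1): S=115.3637, (K−S)⁺=37.6763, hold=37.0646 ⇒ V=37.6763 exercise | (k=4,j=2): S=132.5700, (K−S)⁺=20.4700, hold=19.8583 ⇒ V=20.4700 exercise | (k=4,j=3): S=152.3426, (K−S)⁺=0.6974, hold=5.3169 ⇒ V=5.3169 continue | (k=4,j=4): S=175.0643, (K−S)⁺=0.0000, hold=0.0000 ⇒ V=0.0000 continue  boundary S*=132.5700
step 3: (k=3,j=0): S=107.6170, (K−S)⁺=45.4230, hold=44.8113 ⇒ V=45.4230 exercise | (k=3,j=1): S=123.6680, (K−S)⁺=29.3720, hold=28.7603 ⇒ V=29.3720 exercise | (k=3,j=2): S=142.1128, (K−S)⁺=10.9272, hold=12.6688 ⇒ V=12.6688 continue | (k=3,j=3): S=163.3087, (K−S)⁺=0.0000, hold=2.5871 ⇒ V=2.5871 continue  boundary S*=123.6680
step 2: (k=2,j=0): S=115.3637, (K−S)⁺=37.6763, hold=37.0646 ⇒ V=37.6763 exercise | (k=2,j=1): S=132.5700, (K−S)⁺=20.4700, hold=20.7455 ⇒ V=20.7455 continue | (k=2,j=2): S=152.3426, (K−S)⁺=0.6974, hold=7.4822 ⇒ V=7.4822 continue  boundary S*=115.3637
step 1: (k=1,j=0): S=123.6680, (K−S)⁺=29.3720, hold=28.9007 ⇒ V=29.3720 exercise | (k=1,j=1): S=142.1128, (K−S)⁺=10.9272, hold=13.9059 ⇒ V=13.9059 continue  boundary S*=123.6680
step 0: (k=0,j=0): S=132.5700, (K−S)⁺=20.4700, hold=21.3758 ⇒ V=21.3758 continue  boundary S*=-

price = 21.3758
boundary = - 123.6680 115.3637 123.6680 132.5700
tree:
21.3758
29.3720 13.9059
37.6763 20.7455 7.4822
45.4230 29.3720 12.6688 2.5871
52.6494 37.6763 20.4700 5.3169 0.0000
59.3906 45.4230 29.3720 10.9272 0.0000 0.0000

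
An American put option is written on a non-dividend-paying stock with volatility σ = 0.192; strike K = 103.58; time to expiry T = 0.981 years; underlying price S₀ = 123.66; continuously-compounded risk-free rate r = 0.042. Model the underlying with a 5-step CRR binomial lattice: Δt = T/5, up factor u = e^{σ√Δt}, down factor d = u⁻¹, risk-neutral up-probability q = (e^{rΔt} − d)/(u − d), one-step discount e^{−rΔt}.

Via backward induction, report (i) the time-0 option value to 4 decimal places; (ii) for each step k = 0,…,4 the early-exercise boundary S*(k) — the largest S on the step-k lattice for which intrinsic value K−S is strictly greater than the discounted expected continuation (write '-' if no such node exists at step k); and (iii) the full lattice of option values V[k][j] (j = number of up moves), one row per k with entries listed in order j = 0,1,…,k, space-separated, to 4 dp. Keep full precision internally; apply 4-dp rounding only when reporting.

Δt=0.19620, u=1.08877, d=0.91847, q=0.52734, disc=e^(-rΔt)=0.99179
k=5 terminal: V=max(K-S,0) → 22.7532 7.7669 0.0000 0.0000 0.0000 0.0000
k=4: j=0 S=88.0015 intr=15.5785 cont=14.7284 V=15.5785[EX]; j=1 S=104.3181 intr=0.0000 cont=3.6410 V=3.6410[hold]; j=2 S=123.6600 intr=0.0000 cont=0.0000 V=0.0000[hold]; j=3 S=146.5881 intr=0.0000 cont=0.0000 V=0.0000[hold]; j=4 S=173.7674 intr=0.0000 cont=0.0000 V=0.0000[hold]  S*(4)=88.0015
k=3: j=0 S=95.8131 intr=7.7669 cont=9.2072 V=9.2072[hold]; j=1 S=113.5781 intr=0.0000 cont=1.7068 V=1.7068[hold]; j=2 S=134.6369 intr=0.0000 cont=0.0000 V=0.0000[hold]; j=3 S=159.6002 intr=0.0000 cont=0.0000 V=0.0000[hold]  S*(3)=-
k=2: j=0 S=104.3181 intr=0.0000 cont=5.2088 V=5.2088[hold]; j=1 S=123.6600 intr=0.0000 cont=0.8001 V=0.8001[hold]; j=2 S=146.5881 intr=0.0000 cont=0.0000 V=0.0000[hold]  S*(2)=-
k=1: j=0 S=113.5781 intr=0.0000 cont=2.8603 V=2.8603[hold]; j=1 S=134.6369 intr=0.0000 cont=0.3751 V=0.3751[hold]  S*(1)=-
k=0: j=0 S=123.6600 intr=0.0000 cont=1.5370 V=1.5370[hold]  S*(0)=-

price = 1.5370
boundary = - - - - 88.0015
tree:
1.5370
2.8603 0.3751
5.2088 0.8001 0.0000
9.2072 1.7068 0.0000 0.0000
15.5785 3.6410 0.0000 0.0000 0.0000
22.7532 7.7669 0.0000 0.0000 0.0000 0.0000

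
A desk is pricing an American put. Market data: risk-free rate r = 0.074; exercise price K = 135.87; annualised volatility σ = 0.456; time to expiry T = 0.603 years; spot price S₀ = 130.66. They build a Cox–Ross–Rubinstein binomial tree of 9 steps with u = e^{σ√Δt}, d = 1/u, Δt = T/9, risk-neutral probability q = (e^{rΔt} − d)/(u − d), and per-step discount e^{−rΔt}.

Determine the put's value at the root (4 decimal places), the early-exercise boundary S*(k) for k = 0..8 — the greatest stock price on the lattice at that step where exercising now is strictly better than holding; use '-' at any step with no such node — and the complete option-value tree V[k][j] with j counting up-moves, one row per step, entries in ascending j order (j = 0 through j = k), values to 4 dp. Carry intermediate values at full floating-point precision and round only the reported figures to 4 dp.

Δt=0.06700  u=1.12528  d=0.88867  q=0.49153  discount=0.99505
step 9 (expiry): payoffs max(K−S,0) = 90.7058 78.6805 63.4534 44.1720 19.7568 0.0000 0.0000 0.0000 0.0000 0.0000
step 8: (k=8,j=0): S=50.8224, (K−S)⁺=85.0476, hold=84.3756 ⇒ V=85.0476 exercise | (k=8,j=1): S=64.3542, (K−S)⁺=71.5158, hold=70.8438 ⇒ V=71.5158 exercise | (k=8,j=2): S=81.4890, (K−S)⁺=54.3810, hold=53.7090 ⇒ V=54.3810 exercise | (k=8,j=3): S=103.1860, (K−S)⁺=32.6840, hold=32.0120 ⇒ V=32.6840 exercise | (k=8,j=4): S=130.6600, (K−S)⁺=5.2100, hold=9.9960 ⇒ V=9.9960 continue | (k=8,j=5): S=165.4491, (K−S)⁺=0.0000, hold=0.0000 ⇒ V=0.0000 continue | (k=8,j=6): S=209.5011, (K−S)⁺=0.0000, hold=0.0000 ⇒ V=0.0000 continue | (k=8,j=7): S=265.2823, (K−S)⁺=0.0000, hold=0.0000 ⇒ V=0.0000 continue | (k=8,j=8): S=335.9156, (K−S)⁺=0.0000, hold=0.0000 ⇒ V=0.0000 continue  boundary S*=103.1860
step 7: (k=7,j=0): S=57.1895, (K−S)⁺=78.6805, hold=78.0086 ⇒ V=78.6805 exercise | (k=7,j=1): S=72.4166, (K−S)⁺=63.4534, hold=62.7815 ⇒ V=63.4534 exercise | (k=7,j=2): S=91.6980, (K−S)⁺=44.1720, hold=43.5000 ⇒ V=44.1720 exercise | (k=7,j=3): S=116.1132, (K−S)⁺=19.7568, hold=21.4256 ⇒ V=21.4256 continue | (k=7,j=4): S=147.0292, (K−S)⁺=0.0000, hold=5.0575 ⇒ V=5.0575 continue | (k=7,j=5): S=186.1768, (K−S)⁺=0.0000, hold=0.0000 ⇒ V=0.0000 continue | (k=7,j=6): S=235.7476, (K−S)⁺=0.0000, hold=0.0000 ⇒ V=0.0000 continue | (k=7,j=7): S=298.5171, (K−S)⁺=0.0000, hold=0.0000 ⇒ V=0.0000 continue  boundary S*=91.6980
step 6: (k=6,j=0): S=64.3542, (K−S)⁺=71.5158, hold=70.8438 ⇒ V=71.5158 exercise | (k=6,j=1): S=81.4890, (K−S)⁺=54.3810, hold=53.7090 ⇒ V=54.3810 exercise | (k=6,j=2): S=103.1860, (K−S)⁺=32.6840, hold=32.8283 ⇒ V=32.8283 continue | (k=6,j=3): S=130.6600, (K−S)⁺=5.2100, hold=13.3140 ⇒ V=13.3140 continue | (k=6,j=4): S=165.4491, (K−S)⁺=0.0000, hold=2.5589 ⇒ V=2.5589 continue | (k=6,j=5): S=209.5011, (K−S)⁺=0.0000, hold=0.0000 ⇒ V=0.0000 continue | (k=6,j=6): S=265.2823, (K−S)⁺=0.0000, hold=0.0000 ⇒ V=0.0000 continue  boundary S*=81.4890
step 5: (k=5,j=0): S=72.4166, (K−S)⁺=63.4534, hold=62.7815 ⇒ V=63.4534 exercise | (k=5,j=1): S=91.6980, (K−S)⁺=44.1720, hold=43.5706 ⇒ V=44.1720 exercise | (k=5,j=2): S=116.1132, (K−S)⁺=19.7568, hold=23.1215 ⇒ V=23.1215 continue | (k=5,j=3): S=147.0292, (K−S)⁺=0.0000, hold=7.9878 ⇒ V=7.9878 continue | (k=5,j=4): S=186.1768, (K−S)⁺=0.0000, hold=1.2947 ⇒ V=1.2947 continue | (k=5,j=5): S=235.7476, (K−S)⁺=0.0000, hold=0.0000 ⇒ V=0.0000 continue  boundary S*=91.6980
step 4: (k=4,j=0): S=81.4890, (K−S)⁺=54.3810, hold=53.7090 ⇒ V=54.3810 exercise | (k=4,j=1): S=103.1860, (K−S)⁺=32.6840, hold=33.6577 ⇒ V=33.6577 continue | (k=4,j=2): S=130.6600, (K−S)⁺=5.2100, hold=15.6052 ⇒ V=15.6052 continue | (k=4,j=3): S=165.4491, (K−S)⁺=0.0000, hold=4.6747 ⇒ V=4.6747 continue | (k=4,j=4): S=209.5011, (K−S)⁺=0.0000, hold=0.6550 ⇒ V=0.6550 continue  boundary S*=81.4890
step 3: (k=3,j=0): S=91.6980, (K−S)⁺=44.1720, hold=43.9763 ⇒ V=44.1720 exercise | (k=3,j=1): S=116.1132, (K−S)⁺=19.7568, hold=24.6617 ⇒ V=24.6617 continue | (k=3,j=2): S=147.0292, (K−S)⁺=0.0000, hold=10.1819 ⇒ V=10.1819 continue | (k=3,j=3): S=186.1768, (K−S)⁺=0.0000, hold=2.6855 ⇒ V=2.6855 continue  boundary S*=91.6980
step 2: (k=2,j=0): S=103.1860, (K−S)⁺=32.6840, hold=34.4111 ⇒ V=34.4111 continue | (k=2,j=1): S=130.6600, (K−S)⁺=5.2100, hold=17.4577 ⇒ V=17.4577 continue | (k=2,j=2): S=165.4491, (K−S)⁺=0.0000, hold=6.4651 ⇒ V=6.4651 continue  boundary S*=-
step 1: (k=1,j=0): S=116.1132, (K−S)⁺=19.7568, hold=25.9489 ⇒ V=25.9489 continue | (k=1,j=1): S=147.0292, (K−S)⁺=0.0000, hold=11.9948 ⇒ V=11.9948 continue  boundary S*=-
step 0: (k=0,j=0): S=130.6600, (K−S)⁺=5.2100, hold=18.9956 ⇒ V=18.9956 continue  boundary S*=-

price = 18.9956
boundary = - - - 91.6980 81.4890 91.6980 81.4890 91.6980 103.1860
tree:
18.9956
25.9489 11.9948
34.4111 17.4577 6.4651
44.1720 24.6617 10.1819 2.6855
54.3810 33.6577 15.6052 4.6747 0.6550
63.4534 44.1720 23.1215 7.9878 1.2947 0.0000
71.5158 54.3810 32.8283 13.3140 2.5589 0.0000 0.0000
78.6805 63.4534 44.1720 21.4256 5.0575 0.0000 0.0000 0.0000
85.0476 71.5158 54.3810 32.6840 9.9960 0.0000 0.0000 0.0000 0.0000
90.7058 78.6805 63.4534 44.1720 19.7568 0.0000 0.0000 0.0000 0.0000 0.0000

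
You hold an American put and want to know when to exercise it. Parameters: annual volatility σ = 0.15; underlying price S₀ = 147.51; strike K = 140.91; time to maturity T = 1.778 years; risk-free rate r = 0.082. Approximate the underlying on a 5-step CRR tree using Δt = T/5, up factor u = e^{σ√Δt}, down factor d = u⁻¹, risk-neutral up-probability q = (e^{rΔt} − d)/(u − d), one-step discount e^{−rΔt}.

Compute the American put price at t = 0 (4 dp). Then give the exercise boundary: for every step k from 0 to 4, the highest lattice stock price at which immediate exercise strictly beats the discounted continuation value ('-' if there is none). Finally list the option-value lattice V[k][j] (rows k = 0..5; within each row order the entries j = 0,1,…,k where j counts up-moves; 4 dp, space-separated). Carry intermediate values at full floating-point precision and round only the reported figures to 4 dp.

Δt=0.35560  u=1.09357  d=0.91444  q=0.64283  discount=0.97126
step 5 (expiry): payoffs max(K−S,0) = 46.5937 28.1174 6.0216 0.0000 0.0000 0.0000
step 4: (k=4,j=0): S=103.1416, (K−S)⁺=37.7684, hold=33.7189 ⇒ V=37.7684 exercise | (k=4,j=1): S=123.3467, (K−S)⁺=17.5633, hold=13.5138 ⇒ V=17.5633 exercise | (k=4,j=2): S=147.5100, (K−S)⁺=0.0000, hold=2.0890 ⇒ V=2.0890 continue | (k=4,j=3): S=176.4068, (K−S)⁺=0.0000, hold=0.0000 ⇒ V=0.0000 continue | (k=4,j=4): S=210.9644, (K−S)⁺=0.0000, hold=0.0000 ⇒ V=0.0000 continue  boundary S*=123.3467
step 3: (k=3,j=0): S=112.7926, (K−S)⁺=28.1174, hold=24.0679 ⇒ V=28.1174 exercise | (k=3,j=1): S=134.8884, (K−S)⁺=6.0216, hold=7.3971 ⇒ V=7.3971 continue | (k=3,j=2): S=161.3126, (K−S)⁺=0.0000, hold=0.7247 ⇒ V=0.7247 continue | (k=3,j=3): S=192.9133, (K−S)⁺=0.0000, hold=0.0000 ⇒ V=0.0000 continue  boundary S*=112.7926
step 2: (k=2,j=0): S=123.3467, (K−S)⁺=17.5633, hold=14.3726 ⇒ V=17.5633 exercise | (k=2,j=1): S=147.5100, (K−S)⁺=0.0000, hold=3.0186 ⇒ V=3.0186 continue | (k=2,j=2): S=176.4068, (K−S)⁺=0.0000, hold=0.2514 ⇒ V=0.2514 continue  boundary S*=123.3467
step 1: (k=1,j=0): S=134.8884, (K−S)⁺=6.0216, hold=7.9775 ⇒ V=7.9775 continue | (k=1,j=1): S=161.3126, (K−S)⁺=0.0000, hold=1.2041 ⇒ V=1.2041 continue  boundary S*=-
step 0: (k=0,j=0): S=147.5100, (K−S)⁺=0.0000, hold=3.5193 ⇒ V=3.5193 continue  boundary S*=-

price = 3.5193
boundary = - - 123.3467 112.7926 123.3467
tree:
3.5193
7.9775 1.2041
17.5633 3.0186 0.2514
28.1174 7.3971 0.7247 0.0000
37.7684 17.5633 2.0890 0.0000 0.0000
46.5937 28.1174 6.0216 0.0000 0.0000 0.0000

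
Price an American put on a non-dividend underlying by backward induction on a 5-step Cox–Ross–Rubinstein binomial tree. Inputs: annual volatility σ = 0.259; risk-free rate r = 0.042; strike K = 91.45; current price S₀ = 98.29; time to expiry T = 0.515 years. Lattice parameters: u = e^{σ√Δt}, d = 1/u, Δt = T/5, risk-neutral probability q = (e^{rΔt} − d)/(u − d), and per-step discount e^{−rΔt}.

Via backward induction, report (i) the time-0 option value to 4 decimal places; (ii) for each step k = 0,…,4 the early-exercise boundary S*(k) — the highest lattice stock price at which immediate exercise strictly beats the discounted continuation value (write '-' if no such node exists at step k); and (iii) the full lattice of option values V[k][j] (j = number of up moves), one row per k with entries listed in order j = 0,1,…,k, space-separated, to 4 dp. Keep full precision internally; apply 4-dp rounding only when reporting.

price = 3.4385
boundary = - - - 76.5968 83.2358
tree:
3.4385
5.7936 1.1621
9.4768 2.2372 0.1195
14.8532 4.2940 0.2426 0.0000
20.9627 8.2142 0.4925 0.0000 0.0000
26.5849 14.8532 0.9998 0.0000 0.0000 0.0000

params: Δt=0.10300 u=1.08667 d=0.92024 q=0.50528 e^(-rΔt)=0.99568
t_5 payoffs: 26.5849 14.8532 0.9998 0.0000 0.0000 0.0000
t_4: node(4,0) S=70.4873 payoff=20.9627 vs cont=20.5679 → 20.9627 [stop]  node(4,1) S=83.2358 payoff=8.2142 vs cont=7.8195 → 8.2142 [stop]  node(4,2) S=98.2900 payoff=0.0000 vs cont=0.4925 → 0.4925 [wait]  node(4,3) S=116.0670 payoff=0.0000 vs cont=0.0000 → 0.0000 [wait]  node(4,4) S=137.0591 payoff=0.0000 vs cont=0.0000 → 0.0000 [wait]  ⇒ S*(4)=83.2358
t_3: node(3,0) S=76.5968 payoff=14.8532 vs cont=14.4585 → 14.8532 [stop]  node(3,1) S=90.4502 payoff=0.9998 vs cont=4.2940 → 4.2940 [wait]  node(3,2) S=106.8093 payoff=0.0000 vs cont=0.2426 → 0.2426 [wait]  node(3,3) S=126.1270 payoff=0.0000 vs cont=0.0000 → 0.0000 [wait]  ⇒ S*(3)=76.5968
t_2: node(2,0) S=83.2358 payoff=8.2142 vs cont=9.4768 → 9.4768 [wait]  node(2,1) S=98.2900 payoff=0.0000 vs cont=2.2372 → 2.2372 [wait]  node(2,2) S=116.0670 payoff=0.0000 vs cont=0.1195 → 0.1195 [wait]  ⇒ S*(2)=-
t_1: node(1,0) S=90.4502 payoff=0.9998 vs cont=5.7936 → 5.7936 [wait]  node(1,1) S=106.8093 payoff=0.0000 vs cont=1.1621 → 1.1621 [wait]  ⇒ S*(1)=-
t_0: node(0,0) S=98.2900 payoff=0.0000 vs cont=3.4385 → 3.4385 [wait]  ⇒ S*(0)=-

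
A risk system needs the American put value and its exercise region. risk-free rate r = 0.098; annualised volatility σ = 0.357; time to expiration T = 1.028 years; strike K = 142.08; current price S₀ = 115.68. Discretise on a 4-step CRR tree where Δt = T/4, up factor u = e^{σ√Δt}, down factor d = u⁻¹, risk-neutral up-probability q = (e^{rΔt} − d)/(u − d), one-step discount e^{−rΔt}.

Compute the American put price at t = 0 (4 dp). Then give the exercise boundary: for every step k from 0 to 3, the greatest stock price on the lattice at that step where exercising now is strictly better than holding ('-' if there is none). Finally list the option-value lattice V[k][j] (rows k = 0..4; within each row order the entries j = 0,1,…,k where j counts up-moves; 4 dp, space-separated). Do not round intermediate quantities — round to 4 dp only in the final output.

params: Δt=0.25700 u=1.19839 d=0.83445 q=0.52496 e^(-rΔt)=0.97513
t_4 payoffs: 85.9932 61.5311 26.4000 0.0000 0.0000
t_3: node(3,0) S=67.2141 payoff=74.8659 vs cont=71.3322 → 74.8659 [stop]  node(3,1) S=96.5292 payoff=45.5508 vs cont=42.0170 → 45.5508 [stop]  node(3,2) S=138.6301 payoff=3.4499 vs cont=12.2291 → 12.2291 [wait]  node(3,3) S=199.0932 payoff=0.0000 vs cont=0.0000 → 0.0000 [wait]  ⇒ S*(3)=96.5292
t_2: node(2,0) S=80.5489 payoff=61.5311 vs cont=57.9974 → 61.5311 [stop]  node(2,1) S=115.6800 payoff=26.4000 vs cont=27.3604 → 27.3604 [wait]  node(2,2) S=166.1334 payoff=0.0000 vs cont=5.6649 → 5.6649 [wait]  ⇒ S*(2)=80.5489
t_1: node(1,0) S=96.5292 payoff=45.5508 vs cont=42.5087 → 45.5508 [stop]  node(1,1) S=138.6301 payoff=3.4499 vs cont=15.5739 → 15.5739 [wait]  ⇒ S*(1)=96.5292
t_0: node(0,0) S=115.6800 payoff=26.4000 vs cont=29.0726 → 29.0726 [wait]  ⇒ S*(0)=-

price = 29.0726
boundary = - 96.5292 80.5489 96.5292
tree:
29.0726
45.5508 15.5739
61.5311 27.3604 5.6649
74.8659 45.5508 12.2291 0.0000
85.9932 61.5311 26.4000 0.0000 0.0000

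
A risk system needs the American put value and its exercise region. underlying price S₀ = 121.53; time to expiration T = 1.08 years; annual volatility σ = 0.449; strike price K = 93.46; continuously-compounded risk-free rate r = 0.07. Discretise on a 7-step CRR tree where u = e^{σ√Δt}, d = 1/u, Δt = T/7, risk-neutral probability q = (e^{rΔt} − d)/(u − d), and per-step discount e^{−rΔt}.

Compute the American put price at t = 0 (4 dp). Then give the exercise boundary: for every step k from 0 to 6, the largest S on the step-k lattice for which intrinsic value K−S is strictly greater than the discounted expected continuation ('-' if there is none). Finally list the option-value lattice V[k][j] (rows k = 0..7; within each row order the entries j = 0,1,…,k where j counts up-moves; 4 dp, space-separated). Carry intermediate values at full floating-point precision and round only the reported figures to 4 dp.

Δt=0.15429  u=1.19287  d=0.83831  q=0.48665  discount=0.98926
step 7 (expiry): payoffs max(K−S,0) = 58.0988 43.1430 21.8618 0.0000 0.0000 0.0000 0.0000 0.0000
step 6: (k=6,j=0): S=42.1814, (K−S)⁺=51.2786, hold=50.2747 ⇒ V=51.2786 exercise | (k=6,j=1): S=60.0217, (K−S)⁺=33.4383, hold=32.4344 ⇒ V=33.4383 exercise | (k=6,j=2): S=85.4075, (K−S)⁺=8.0525, hold=11.1022 ⇒ V=11.1022 continue | (k=6,j=3): S=121.5300, (K−S)⁺=0.0000, hold=0.0000 ⇒ V=0.0000 continue | (k=6,j=4): S=172.9303, (K−S)⁺=0.0000, hold=0.0000 ⇒ V=0.0000 continue | (k=6,j=5): S=246.0700, (K−S)⁺=0.0000, hold=0.0000 ⇒ V=0.0000 continue | (k=6,j=6): S=350.1436, (K−S)⁺=0.0000, hold=0.0000 ⇒ V=0.0000 continue  boundary S*=60.0217
step 5: (k=5,j=0): S=50.3170, (K−S)⁺=43.1430, hold=42.1391 ⇒ V=43.1430 exercise | (k=5,j=1): S=71.5982, (K−S)⁺=21.8618, hold=22.3261 ⇒ V=22.3261 continue | (k=5,j=2): S=101.8802, (K−S)⁺=0.0000, hold=5.6381 ⇒ V=5.6381 continue | (k=5,j=3): S=144.9697, (K−S)⁺=0.0000, hold=0.0000 ⇒ V=0.0000 continue | (k=5,j=4): S=206.2837, (K−S)⁺=0.0000, hold=0.0000 ⇒ V=0.0000 continue | (k=5,j=5): S=293.5299, (K−S)⁺=0.0000, hold=0.0000 ⇒ V=0.0000 continue  boundary S*=50.3170
step 4: (k=4,j=0): S=60.0217, (K−S)⁺=33.4383, hold=32.6579 ⇒ V=33.4383 exercise | (k=4,j=1): S=85.4075, (K−S)⁺=8.0525, hold=14.0523 ⇒ V=14.0523 continue | (k=4,j=2): S=121.5300, (K−S)⁺=0.0000, hold=2.8632 ⇒ V=2.8632 continue | (k=4,j=3): S=172.9303, (K−S)⁺=0.0000, hold=0.0000 ⇒ V=0.0000 continue | (k=4,j=4): S=246.0700, (K−S)⁺=0.0000, hold=0.0000 ⇒ V=0.0000 continue  boundary S*=60.0217
step 3: (k=3,j=0): S=71.5982, (K−S)⁺=21.8618, hold=23.7463 ⇒ V=23.7463 continue | (k=3,j=1): S=101.8802, (K−S)⁺=0.0000, hold=8.5147 ⇒ V=8.5147 continue | (k=3,j=2): S=144.9697, (K−S)⁺=0.0000, hold=1.4541 ⇒ V=1.4541 continue | (k=3,j=3): S=206.2837, (K−S)⁺=0.0000, hold=0.0000 ⇒ V=0.0000 continue  boundary S*=-
step 2: (k=2,j=0): S=85.4075, (K−S)⁺=8.0525, hold=16.1584 ⇒ V=16.1584 continue | (k=2,j=1): S=121.5300, (K−S)⁺=0.0000, hold=5.0241 ⇒ V=5.0241 continue | (k=2,j=2): S=172.9303, (K−S)⁺=0.0000, hold=0.7384 ⇒ V=0.7384 continue  boundary S*=-
step 1: (k=1,j=0): S=101.8802, (K−S)⁺=0.0000, hold=10.6245 ⇒ V=10.6245 continue | (k=1,j=1): S=144.9697, (K−S)⁺=0.0000, hold=2.9069 ⇒ V=2.9069 continue  boundary S*=-
step 0: (k=0,j=0): S=121.5300, (K−S)⁺=0.0000, hold=6.7950 ⇒ V=6.7950 continue  boundary S*=-

price = 6.7950
boundary = - - - - 60.0217 50.3170 60.0217
tree:
6.7950
10.6245 2.9069
16.1584 5.0241 0.7384
23.7463 8.5147 1.4541 0.0000
33.4383 14.0523 2.8632 0.0000 0.0000
43.1430 22.3261 5.6381 0.0000 0.0000 0.0000
51.2786 33.4383 11.1022 0.0000 0.0000 0.0000 0.0000
58.0988 43.1430 21.8618 0.0000 0.0000 0.0000 0.0000 0.0000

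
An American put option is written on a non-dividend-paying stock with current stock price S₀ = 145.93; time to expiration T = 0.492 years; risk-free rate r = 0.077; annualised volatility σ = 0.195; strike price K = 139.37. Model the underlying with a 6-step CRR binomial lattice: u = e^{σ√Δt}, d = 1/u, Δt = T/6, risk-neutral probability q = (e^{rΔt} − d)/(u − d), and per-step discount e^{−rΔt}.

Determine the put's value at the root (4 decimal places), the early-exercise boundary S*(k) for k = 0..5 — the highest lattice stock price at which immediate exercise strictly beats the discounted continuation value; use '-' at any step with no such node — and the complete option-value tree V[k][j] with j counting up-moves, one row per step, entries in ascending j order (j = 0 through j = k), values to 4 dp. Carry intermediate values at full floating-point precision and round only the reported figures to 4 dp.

price = 3.5850
boundary = - - - 123.4219 116.7190 123.4219
tree:
3.5850
6.1156 1.4947
10.0867 2.8412 0.3777
15.9481 5.2661 0.8313 0.0000
22.6510 9.4180 1.8294 0.0000 0.0000
28.9899 15.9481 4.0260 0.0000 0.0000 0.0000
34.9846 22.6510 8.8602 0.0000 0.0000 0.0000 0.0000

Δt=0.08200, u=1.05743, d=0.94569, q=0.54273, disc=e^(-rΔt)=0.99371
k=6 terminal: V=max(K-S,0) → 34.9846 22.6510 8.8602 0.0000 0.0000 0.0000 0.0000
k=5: j=0 S=110.3801 intr=28.9899 cont=28.1127 V=28.9899[EX]; j=1 S=123.4219 intr=15.9481 cont=15.0709 V=15.9481[EX]; j=2 S=138.0047 intr=1.3653 cont=4.0260 V=4.0260[hold]; j=3 S=154.3105 intr=0.0000 cont=0.0000 V=0.0000[hold]; j=4 S=172.5428 intr=0.0000 cont=0.0000 V=0.0000[hold]; j=5 S=192.9294 intr=0.0000 cont=0.0000 V=0.0000[hold]  S*(5)=123.4219
k=4: j=0 S=116.7190 intr=22.6510 cont=21.7738 V=22.6510[EX]; j=1 S=130.5098 intr=8.8602 cont=9.4180 V=9.4180[hold]; j=2 S=145.9300 intr=0.0000 cont=1.8294 V=1.8294[hold]; j=3 S=163.1722 intr=0.0000 cont=0.0000 V=0.0000[hold]; j=4 S=182.4516 intr=0.0000 cont=0.0000 V=0.0000[hold]  S*(4)=116.7190
k=3: j=0 S=123.4219 intr=15.9481 cont=15.3717 V=15.9481[EX]; j=1 S=138.0047 intr=1.3653 cont=5.2661 V=5.2661[hold]; j=2 S=154.3105 intr=0.0000 cont=0.8313 V=0.8313[hold]; j=3 S=172.5428 intr=0.0000 cont=0.0000 V=0.0000[hold]  S*(3)=123.4219
k=2: j=0 S=130.5098 intr=8.8602 cont=10.0867 V=10.0867[hold]; j=1 S=145.9300 intr=0.0000 cont=2.8412 V=2.8412[hold]; j=2 S=163.1722 intr=0.0000 cont=0.3777 V=0.3777[hold]  S*(2)=-
k=1: j=0 S=138.0047 intr=1.3653 cont=6.1156 V=6.1156[hold]; j=1 S=154.3105 intr=0.0000 cont=1.4947 V=1.4947[hold]  S*(1)=-
k=0: j=0 S=145.9300 intr=0.0000 cont=3.5850 V=3.5850[hold]  S*(0)=-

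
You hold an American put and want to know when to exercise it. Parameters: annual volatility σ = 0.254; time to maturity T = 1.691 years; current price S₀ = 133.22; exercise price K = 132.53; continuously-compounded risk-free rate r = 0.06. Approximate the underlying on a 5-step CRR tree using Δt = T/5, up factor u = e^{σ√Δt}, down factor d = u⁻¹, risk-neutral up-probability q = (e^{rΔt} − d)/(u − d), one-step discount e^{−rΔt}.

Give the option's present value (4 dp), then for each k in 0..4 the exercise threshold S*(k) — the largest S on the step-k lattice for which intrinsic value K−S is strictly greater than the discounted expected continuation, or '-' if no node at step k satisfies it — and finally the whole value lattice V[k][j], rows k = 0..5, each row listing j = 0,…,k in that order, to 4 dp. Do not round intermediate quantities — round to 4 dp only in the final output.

Δt=0.33820, u=1.15918, d=0.86268, q=0.53228, disc=e^(-rΔt)=0.97991
k=5 terminal: V=max(K-S,0) → 68.8778 47.0005 17.6040 0.0000 0.0000 0.0000
k=4: j=0 S=73.7844 intr=58.7456 cont=56.0834 V=58.7456[EX]; j=1 S=99.1441 intr=33.3859 cont=30.7237 V=33.3859[EX]; j=2 S=133.2200 intr=0.0000 cont=8.0684 V=8.0684[hold]; j=3 S=179.0078 intr=0.0000 cont=0.0000 V=0.0000[hold]; j=4 S=240.5328 intr=0.0000 cont=0.0000 V=0.0000[hold]  S*(4)=99.1441
k=3: j=0 S=85.5295 intr=47.0005 cont=44.3383 V=47.0005[EX]; j=1 S=114.9260 intr=17.6040 cont=19.5101 V=19.5101[hold]; j=2 S=154.4261 intr=0.0000 cont=3.6980 V=3.6980[hold]; j=3 S=207.5024 intr=0.0000 cont=0.0000 V=0.0000[hold]  S*(3)=85.5295
k=2: j=0 S=99.1441 intr=33.3859 cont=31.7178 V=33.3859[EX]; j=1 S=133.2200 intr=0.0000 cont=10.8708 V=10.8708[hold]; j=2 S=179.0078 intr=0.0000 cont=1.6949 V=1.6949[hold]  S*(2)=99.1441
k=1: j=0 S=114.9260 intr=17.6040 cont=20.9718 V=20.9718[hold]; j=1 S=154.4261 intr=0.0000 cont=5.8665 V=5.8665[hold]  S*(1)=-
k=0: j=0 S=133.2200 intr=0.0000 cont=12.6718 V=12.6718[hold]  S*(0)=-

price = 12.6718
boundary = - - 99.1441 85.5295 99.1441
tree:
12.6718
20.9718 5.8665
33.3859 10.8708 1.6949
47.0005 19.5101 3.6980 0.0000
58.7456 33.3859 8.0684 0.0000 0.0000
68.8778 47.0005 17.6040 0.0000 0.0000 0.0000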